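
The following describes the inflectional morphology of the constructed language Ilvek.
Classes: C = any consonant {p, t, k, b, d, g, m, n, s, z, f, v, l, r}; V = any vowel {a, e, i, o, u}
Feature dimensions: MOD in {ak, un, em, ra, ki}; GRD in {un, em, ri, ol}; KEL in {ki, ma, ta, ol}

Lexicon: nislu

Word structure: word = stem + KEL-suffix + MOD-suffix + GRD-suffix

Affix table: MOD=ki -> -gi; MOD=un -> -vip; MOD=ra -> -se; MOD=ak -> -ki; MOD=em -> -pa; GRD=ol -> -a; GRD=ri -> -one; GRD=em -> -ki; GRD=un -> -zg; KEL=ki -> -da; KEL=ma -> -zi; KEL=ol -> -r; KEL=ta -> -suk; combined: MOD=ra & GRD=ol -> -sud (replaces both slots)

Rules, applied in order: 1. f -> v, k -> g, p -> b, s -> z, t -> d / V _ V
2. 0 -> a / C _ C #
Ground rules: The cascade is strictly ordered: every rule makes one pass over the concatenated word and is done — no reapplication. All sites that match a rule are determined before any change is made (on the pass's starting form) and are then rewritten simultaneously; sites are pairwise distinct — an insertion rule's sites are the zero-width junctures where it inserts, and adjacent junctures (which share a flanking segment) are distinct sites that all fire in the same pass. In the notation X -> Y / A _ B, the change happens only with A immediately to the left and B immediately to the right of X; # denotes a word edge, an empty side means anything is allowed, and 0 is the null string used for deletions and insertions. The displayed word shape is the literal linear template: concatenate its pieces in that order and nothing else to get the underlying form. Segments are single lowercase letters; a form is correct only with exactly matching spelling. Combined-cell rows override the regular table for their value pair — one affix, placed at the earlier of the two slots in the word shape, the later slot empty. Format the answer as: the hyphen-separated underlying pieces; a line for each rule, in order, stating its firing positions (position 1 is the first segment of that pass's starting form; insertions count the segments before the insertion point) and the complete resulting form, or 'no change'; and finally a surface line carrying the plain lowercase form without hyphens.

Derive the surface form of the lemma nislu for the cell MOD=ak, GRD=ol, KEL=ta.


underlying: nislu-suk-ki-a
1. f -> v, k -> g, p -> b, s -> z, t -> d / V _ V: fires at position(s) 6: nisluzukkia
2. 0 -> a / C _ C #: no change
surface: nisluzukkia


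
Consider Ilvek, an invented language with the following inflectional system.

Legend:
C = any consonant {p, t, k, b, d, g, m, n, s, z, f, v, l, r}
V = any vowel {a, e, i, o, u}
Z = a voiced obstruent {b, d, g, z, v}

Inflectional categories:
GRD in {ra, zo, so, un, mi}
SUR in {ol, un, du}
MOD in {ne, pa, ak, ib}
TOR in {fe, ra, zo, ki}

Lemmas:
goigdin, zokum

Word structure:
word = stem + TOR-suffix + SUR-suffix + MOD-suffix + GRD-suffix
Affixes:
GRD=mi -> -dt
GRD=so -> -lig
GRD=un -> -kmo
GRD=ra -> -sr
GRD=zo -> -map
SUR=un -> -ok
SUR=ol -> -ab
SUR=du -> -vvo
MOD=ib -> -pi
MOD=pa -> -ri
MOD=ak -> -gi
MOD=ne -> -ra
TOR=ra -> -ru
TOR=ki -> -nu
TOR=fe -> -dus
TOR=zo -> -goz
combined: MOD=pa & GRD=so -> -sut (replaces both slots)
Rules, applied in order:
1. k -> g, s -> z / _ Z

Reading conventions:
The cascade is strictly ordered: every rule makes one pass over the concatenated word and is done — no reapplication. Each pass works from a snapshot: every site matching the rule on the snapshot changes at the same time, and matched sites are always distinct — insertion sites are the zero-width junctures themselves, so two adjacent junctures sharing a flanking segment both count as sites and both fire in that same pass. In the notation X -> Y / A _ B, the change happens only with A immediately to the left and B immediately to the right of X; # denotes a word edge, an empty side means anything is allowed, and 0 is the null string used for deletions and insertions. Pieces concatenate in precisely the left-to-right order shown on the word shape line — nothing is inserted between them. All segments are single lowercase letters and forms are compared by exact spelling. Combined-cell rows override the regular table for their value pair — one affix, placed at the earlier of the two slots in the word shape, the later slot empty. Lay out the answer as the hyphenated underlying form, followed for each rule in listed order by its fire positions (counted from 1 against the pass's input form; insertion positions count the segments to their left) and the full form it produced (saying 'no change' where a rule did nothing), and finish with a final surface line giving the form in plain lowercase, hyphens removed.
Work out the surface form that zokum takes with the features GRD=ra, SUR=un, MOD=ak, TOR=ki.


underlying: zokum-nu-ok-gi-sr
1. k -> g, s -> z / _ Z: fires at position(s) 9: zokumnuoggisr
surface: zokumnuoggisr


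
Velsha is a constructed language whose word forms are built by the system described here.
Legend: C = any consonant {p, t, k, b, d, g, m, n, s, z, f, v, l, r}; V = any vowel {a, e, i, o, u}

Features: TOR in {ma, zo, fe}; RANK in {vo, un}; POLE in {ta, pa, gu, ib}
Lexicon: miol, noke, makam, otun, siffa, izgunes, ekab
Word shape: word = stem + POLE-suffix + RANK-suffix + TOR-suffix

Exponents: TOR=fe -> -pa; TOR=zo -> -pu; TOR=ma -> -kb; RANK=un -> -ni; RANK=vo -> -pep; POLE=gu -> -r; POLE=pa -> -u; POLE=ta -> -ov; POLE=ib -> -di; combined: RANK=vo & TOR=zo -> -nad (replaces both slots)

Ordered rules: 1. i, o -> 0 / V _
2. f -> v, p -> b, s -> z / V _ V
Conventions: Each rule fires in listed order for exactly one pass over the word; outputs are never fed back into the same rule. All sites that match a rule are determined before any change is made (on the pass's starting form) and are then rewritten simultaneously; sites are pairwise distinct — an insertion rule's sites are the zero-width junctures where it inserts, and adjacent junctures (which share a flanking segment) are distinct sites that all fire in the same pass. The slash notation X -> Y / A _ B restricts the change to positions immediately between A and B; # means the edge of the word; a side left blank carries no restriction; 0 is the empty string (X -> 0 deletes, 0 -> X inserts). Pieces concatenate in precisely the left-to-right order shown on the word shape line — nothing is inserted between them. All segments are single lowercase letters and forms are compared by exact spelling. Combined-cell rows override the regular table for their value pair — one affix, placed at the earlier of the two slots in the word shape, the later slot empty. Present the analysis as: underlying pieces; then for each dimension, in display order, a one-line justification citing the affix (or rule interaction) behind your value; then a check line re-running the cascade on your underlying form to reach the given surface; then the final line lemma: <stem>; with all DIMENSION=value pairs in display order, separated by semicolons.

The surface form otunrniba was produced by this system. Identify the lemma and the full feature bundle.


underlying: otun-r-ni-pa
TOR=fe - signalled by the affix -pa
RANK=un - signalled by the affix -ni
POLE=gu - signalled by the affix -r
check: otunrnipa -> otunrnipa -> otunrniba
lemma: otun; TOR=fe; RANK=un; POLE=gu


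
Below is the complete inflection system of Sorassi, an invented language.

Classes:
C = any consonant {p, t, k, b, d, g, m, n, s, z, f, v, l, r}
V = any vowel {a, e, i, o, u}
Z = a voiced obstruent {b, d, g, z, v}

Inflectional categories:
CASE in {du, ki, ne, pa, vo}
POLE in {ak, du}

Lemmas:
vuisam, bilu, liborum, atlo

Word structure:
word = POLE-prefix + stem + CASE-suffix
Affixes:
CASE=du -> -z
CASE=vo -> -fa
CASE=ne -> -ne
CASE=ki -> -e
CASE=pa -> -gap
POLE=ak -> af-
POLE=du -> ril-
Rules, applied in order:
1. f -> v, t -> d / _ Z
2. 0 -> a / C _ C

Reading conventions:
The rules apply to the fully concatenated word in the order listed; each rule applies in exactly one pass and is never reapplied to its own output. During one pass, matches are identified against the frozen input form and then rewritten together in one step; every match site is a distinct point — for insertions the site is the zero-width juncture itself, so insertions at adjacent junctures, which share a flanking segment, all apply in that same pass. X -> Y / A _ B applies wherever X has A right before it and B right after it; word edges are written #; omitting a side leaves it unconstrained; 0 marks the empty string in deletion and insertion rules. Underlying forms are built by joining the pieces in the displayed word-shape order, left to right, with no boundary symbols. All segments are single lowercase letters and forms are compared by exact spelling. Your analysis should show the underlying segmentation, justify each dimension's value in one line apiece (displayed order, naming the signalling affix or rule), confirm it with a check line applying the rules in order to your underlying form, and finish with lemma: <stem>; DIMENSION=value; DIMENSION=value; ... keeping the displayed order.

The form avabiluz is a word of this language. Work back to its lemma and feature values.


underlying: af-bilu-z
CASE=du - signalled by the affix -z
POLE=ak - signalled by the affix af-
check: afbiluz -> avbiluz -> avabiluz
lemma: bilu; CASE=du; POLE=ak


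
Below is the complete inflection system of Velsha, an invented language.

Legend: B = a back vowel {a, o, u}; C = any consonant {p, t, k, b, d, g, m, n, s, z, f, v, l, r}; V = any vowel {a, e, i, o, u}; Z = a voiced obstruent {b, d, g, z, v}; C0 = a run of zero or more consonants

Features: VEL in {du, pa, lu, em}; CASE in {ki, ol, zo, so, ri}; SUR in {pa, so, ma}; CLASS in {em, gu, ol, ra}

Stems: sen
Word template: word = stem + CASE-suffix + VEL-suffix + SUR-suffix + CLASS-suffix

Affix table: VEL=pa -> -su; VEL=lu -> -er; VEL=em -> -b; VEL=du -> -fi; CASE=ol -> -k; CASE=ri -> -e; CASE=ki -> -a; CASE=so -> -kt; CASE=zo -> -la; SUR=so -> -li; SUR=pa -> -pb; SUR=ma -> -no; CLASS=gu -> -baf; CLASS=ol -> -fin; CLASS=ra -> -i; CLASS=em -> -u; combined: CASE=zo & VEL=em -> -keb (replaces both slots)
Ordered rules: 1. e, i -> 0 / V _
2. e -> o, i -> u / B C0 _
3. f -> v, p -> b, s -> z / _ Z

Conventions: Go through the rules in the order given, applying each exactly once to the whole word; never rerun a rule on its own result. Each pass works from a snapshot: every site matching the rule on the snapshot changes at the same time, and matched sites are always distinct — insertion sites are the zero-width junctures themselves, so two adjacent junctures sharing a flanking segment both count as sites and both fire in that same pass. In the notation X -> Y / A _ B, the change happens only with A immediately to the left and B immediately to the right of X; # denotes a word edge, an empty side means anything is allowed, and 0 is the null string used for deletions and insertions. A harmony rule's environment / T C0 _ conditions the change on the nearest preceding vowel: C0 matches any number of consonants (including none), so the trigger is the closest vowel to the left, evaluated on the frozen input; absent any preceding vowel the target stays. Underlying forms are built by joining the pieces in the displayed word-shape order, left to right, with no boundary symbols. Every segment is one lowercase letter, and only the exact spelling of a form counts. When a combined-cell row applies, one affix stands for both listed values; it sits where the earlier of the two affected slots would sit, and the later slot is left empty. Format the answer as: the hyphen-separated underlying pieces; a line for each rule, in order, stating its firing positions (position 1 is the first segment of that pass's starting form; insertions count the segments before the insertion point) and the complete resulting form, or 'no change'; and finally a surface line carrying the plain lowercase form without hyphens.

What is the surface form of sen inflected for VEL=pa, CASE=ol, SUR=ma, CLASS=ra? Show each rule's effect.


underlying: sen-k-su-no-i
1. e, i -> 0 / V _: fires at position(s) 9: senksuno
2. e -> o, i -> u / B C0 _: no change
3. f -> v, p -> b, s -> z / _ Z: no change
surface: senksuno


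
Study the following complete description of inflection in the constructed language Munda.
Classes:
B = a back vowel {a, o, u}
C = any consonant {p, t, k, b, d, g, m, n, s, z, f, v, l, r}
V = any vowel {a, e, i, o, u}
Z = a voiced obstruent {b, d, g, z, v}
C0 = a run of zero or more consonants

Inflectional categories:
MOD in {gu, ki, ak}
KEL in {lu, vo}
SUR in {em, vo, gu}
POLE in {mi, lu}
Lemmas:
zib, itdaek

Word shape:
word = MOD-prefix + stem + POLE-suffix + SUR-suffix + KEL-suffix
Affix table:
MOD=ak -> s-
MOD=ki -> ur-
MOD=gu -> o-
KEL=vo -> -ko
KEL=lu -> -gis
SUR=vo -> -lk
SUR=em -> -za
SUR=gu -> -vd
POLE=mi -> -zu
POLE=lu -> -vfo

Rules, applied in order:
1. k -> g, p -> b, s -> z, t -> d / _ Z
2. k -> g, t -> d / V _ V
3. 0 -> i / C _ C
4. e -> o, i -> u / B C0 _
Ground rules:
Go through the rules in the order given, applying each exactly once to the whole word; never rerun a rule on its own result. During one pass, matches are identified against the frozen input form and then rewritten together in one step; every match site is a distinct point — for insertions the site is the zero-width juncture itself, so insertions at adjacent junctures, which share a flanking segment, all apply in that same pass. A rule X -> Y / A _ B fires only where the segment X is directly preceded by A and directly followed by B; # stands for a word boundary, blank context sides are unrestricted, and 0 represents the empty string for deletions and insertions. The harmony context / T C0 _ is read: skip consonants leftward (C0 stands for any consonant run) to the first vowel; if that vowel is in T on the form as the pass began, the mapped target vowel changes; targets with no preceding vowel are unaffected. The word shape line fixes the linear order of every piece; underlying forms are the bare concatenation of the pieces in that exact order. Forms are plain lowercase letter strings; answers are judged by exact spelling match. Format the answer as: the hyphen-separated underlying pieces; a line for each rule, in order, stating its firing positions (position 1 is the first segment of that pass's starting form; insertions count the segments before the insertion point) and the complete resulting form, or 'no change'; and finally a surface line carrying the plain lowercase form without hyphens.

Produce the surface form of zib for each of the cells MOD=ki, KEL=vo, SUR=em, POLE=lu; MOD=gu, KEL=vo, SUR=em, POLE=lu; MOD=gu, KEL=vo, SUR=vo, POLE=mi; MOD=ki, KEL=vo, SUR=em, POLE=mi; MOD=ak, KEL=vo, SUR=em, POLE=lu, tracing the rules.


cell MOD=ki, KEL=vo, SUR=em, POLE=lu:
underlying: ur-zib-vfo-za-ko
1. k -> g, p -> b, s -> z, t -> d / _ Z: no change
2. k -> g, t -> d / V _ V: fires at position(s) 11: urzibvfozago
3. 0 -> i / C _ C: inserts after position(s) 2, 5, 6: urizibivifozago
4. e -> o, i -> u / B C0 _: fires at position(s) 3: uruzibivifozago
surface: uruzibivifozago

cell MOD=gu, KEL=vo, SUR=em, POLE=lu:
underlying: o-zib-vfo-za-ko
1. k -> g, p -> b, s -> z, t -> d / _ Z: no change
2. k -> g, t -> d / V _ V: fires at position(s) 10: ozibvfozago
3. 0 -> i / C _ C: inserts after position(s) 4, 5: ozibivifozago
4. e -> o, i -> u / B C0 _: fires at position(s) 3: ozubivifozago
surface: ozubivifozago

cell MOD=gu, KEL=vo, SUR=vo, POLE=mi:
underlying: o-zib-zu-lk-ko
1. k -> g, p -> b, s -> z, t -> d / _ Z: no change
2. k -> g, t -> d / V _ V: no change
3. 0 -> i / C _ C: inserts after position(s) 4, 7, 8: ozibizulikiko
4. e -> o, i -> u / B C0 _: fires at position(s) 3, 9: ozubizulukiko
surface: ozubizulukiko

cell MOD=ki, KEL=vo, SUR=em, POLE=mi:
underlying: ur-zib-zu-za-ko
1. k -> g, p -> b, s -> z, t -> d / _ Z: no change
2. k -> g, t -> d / V _ V: fires at position(s) 10: urzibzuzago
3. 0 -> i / C _ C: inserts after position(s) 2, 5: urizibizuzago
4. e -> o, i -> u / B C0 _: fires at position(s) 3: uruzibizuzago
surface: uruzibizuzago

cell MOD=ak, KEL=vo, SUR=em, POLE=lu:
underlying: s-zib-vfo-za-ko
1. k -> g, p -> b, s -> z, t -> d / _ Z: fires at position(s) 1: zzibvfozako
2. k -> g, t -> d / V _ V: fires at position(s) 10: zzibvfozago
3. 0 -> i / C _ C: inserts after position(s) 1, 4, 5: zizibivifozago
4. e -> o, i -> u / B C0 _: no change
surface: zizibivifozago


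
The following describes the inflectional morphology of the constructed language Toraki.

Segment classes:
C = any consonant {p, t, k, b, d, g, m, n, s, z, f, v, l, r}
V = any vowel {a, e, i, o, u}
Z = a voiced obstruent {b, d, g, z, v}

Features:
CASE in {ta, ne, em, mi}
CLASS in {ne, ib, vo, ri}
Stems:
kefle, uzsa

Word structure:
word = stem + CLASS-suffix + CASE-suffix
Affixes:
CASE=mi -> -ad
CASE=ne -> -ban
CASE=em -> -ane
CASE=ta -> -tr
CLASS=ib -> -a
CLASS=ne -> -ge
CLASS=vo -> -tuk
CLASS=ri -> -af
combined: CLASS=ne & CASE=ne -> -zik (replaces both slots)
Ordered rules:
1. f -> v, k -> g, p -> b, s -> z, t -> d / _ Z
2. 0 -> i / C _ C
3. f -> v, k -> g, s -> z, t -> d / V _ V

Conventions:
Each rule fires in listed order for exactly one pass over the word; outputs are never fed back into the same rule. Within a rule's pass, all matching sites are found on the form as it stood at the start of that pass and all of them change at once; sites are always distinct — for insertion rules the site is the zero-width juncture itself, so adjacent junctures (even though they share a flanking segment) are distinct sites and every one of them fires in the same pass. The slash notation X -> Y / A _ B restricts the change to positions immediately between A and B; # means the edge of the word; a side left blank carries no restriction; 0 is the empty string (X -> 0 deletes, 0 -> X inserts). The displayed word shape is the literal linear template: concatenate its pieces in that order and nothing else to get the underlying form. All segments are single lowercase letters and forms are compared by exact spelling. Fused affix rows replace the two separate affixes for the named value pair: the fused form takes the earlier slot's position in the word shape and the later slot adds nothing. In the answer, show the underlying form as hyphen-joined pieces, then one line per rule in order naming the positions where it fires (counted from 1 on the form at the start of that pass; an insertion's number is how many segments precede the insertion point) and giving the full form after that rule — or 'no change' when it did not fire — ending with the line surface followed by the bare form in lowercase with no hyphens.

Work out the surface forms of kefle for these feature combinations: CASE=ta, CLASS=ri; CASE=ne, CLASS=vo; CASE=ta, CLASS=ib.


cell CASE=ta, CLASS=ri:
underlying: kefle-af-tr
1. f -> v, k -> g, p -> b, s -> z, t -> d / _ Z: no change
2. 0 -> i / C _ C: inserts after position(s) 3, 7, 8: kefileafitir
3. f -> v, k -> g, s -> z, t -> d / V _ V: fires at position(s) 3, 8, 10: kevileavidir
surface: kevileavidir

cell CASE=ne, CLASS=vo:
underlying: kefle-tuk-ban
1. f -> v, k -> g, p -> b, s -> z, t -> d / _ Z: fires at position(s) 8: kefletugban
2. 0 -> i / C _ C: inserts after position(s) 3, 8: kefiletugiban
3. f -> v, k -> g, s -> z, t -> d / V _ V: fires at position(s) 3, 7: keviledugiban
surface: keviledugiban

cell CASE=ta, CLASS=ib:
underlying: kefle-a-tr
1. f -> v, k -> g, p -> b, s -> z, t -> d / _ Z: no change
2. 0 -> i / C _ C: inserts after position(s) 3, 7: kefileatir
3. f -> v, k -> g, s -> z, t -> d / V _ V: fires at position(s) 3, 8: kevileadir
surface: kevileadir


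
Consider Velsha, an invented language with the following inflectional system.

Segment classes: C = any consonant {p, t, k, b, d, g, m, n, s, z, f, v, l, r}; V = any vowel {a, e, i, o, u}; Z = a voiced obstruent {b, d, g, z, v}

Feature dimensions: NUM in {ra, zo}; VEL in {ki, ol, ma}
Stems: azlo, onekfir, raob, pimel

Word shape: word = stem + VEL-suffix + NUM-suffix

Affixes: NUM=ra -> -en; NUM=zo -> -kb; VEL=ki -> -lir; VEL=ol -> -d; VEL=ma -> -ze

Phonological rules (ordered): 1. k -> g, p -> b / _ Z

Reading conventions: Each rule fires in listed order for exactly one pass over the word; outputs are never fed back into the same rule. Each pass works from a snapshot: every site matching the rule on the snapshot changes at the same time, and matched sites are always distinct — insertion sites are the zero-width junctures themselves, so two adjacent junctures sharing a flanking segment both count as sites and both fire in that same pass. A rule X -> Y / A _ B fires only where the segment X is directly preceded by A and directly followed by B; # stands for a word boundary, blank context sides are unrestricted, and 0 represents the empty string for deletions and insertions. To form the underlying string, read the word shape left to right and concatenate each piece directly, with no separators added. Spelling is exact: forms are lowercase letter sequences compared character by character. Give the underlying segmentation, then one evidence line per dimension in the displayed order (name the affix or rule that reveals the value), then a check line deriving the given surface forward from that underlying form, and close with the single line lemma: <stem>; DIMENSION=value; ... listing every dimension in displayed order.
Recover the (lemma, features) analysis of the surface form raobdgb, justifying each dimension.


underlying: raob-d-kb
NUM=zo - signalled by the affix -kb
VEL=ol - signalled by the affix -d
check: raobdkb -> raobdgb
lemma: raob; NUM=zo; VEL=ol


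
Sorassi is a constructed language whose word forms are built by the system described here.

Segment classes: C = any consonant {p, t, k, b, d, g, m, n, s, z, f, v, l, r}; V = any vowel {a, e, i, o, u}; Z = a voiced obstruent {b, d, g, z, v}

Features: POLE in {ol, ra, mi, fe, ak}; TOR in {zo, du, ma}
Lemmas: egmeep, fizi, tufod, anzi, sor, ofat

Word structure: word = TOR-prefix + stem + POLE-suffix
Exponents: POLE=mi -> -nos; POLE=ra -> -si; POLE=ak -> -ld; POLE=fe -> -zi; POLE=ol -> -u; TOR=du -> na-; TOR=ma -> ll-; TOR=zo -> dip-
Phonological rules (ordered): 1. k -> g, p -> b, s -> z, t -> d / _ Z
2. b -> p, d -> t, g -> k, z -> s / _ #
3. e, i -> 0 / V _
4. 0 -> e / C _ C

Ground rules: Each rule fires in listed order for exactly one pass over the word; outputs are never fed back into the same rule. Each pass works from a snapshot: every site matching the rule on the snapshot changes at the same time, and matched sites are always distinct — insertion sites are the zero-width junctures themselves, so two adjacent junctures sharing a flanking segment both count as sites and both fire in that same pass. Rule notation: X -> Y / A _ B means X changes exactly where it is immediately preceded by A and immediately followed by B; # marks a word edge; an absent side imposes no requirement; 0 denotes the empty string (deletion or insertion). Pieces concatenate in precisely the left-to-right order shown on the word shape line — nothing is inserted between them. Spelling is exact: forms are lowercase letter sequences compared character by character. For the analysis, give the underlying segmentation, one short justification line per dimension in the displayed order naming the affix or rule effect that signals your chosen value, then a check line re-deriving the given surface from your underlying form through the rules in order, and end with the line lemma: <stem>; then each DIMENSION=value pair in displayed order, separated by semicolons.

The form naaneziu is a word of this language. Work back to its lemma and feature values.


underlying: na-anzi-u
POLE=ol - signalled by the affix -u
TOR=du - signalled by the affix na-
check: naanziu -> naanziu -> naanziu -> naanziu -> naaneziu
lemma: anzi; POLE=ol; TOR=du


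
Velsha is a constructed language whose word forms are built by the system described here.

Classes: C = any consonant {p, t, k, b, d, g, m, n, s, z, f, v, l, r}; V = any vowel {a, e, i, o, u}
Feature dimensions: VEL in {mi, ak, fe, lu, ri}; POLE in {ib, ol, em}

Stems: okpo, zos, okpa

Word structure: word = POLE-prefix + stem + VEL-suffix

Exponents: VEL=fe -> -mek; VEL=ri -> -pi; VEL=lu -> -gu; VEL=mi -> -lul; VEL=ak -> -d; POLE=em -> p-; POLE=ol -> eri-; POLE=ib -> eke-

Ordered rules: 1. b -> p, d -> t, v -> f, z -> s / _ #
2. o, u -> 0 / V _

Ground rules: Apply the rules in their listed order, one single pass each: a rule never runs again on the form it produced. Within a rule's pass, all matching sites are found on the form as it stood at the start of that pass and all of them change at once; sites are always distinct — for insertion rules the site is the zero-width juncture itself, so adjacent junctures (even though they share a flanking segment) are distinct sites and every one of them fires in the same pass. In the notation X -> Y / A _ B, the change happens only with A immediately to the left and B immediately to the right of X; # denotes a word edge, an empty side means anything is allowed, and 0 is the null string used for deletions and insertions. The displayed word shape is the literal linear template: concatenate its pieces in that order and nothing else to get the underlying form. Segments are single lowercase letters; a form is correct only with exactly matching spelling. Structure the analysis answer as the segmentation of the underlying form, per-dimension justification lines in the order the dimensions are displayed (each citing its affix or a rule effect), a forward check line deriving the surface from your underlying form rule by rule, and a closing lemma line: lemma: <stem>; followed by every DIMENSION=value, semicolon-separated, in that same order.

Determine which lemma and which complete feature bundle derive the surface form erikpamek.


underlying: eri-okpa-mek
VEL=fe - signalled by the affix -mek
POLE=ol - signalled by the affix eri-
check: eriokpamek -> eriokpamek -> erikpamek
lemma: okpa; VEL=fe; POLE=ol


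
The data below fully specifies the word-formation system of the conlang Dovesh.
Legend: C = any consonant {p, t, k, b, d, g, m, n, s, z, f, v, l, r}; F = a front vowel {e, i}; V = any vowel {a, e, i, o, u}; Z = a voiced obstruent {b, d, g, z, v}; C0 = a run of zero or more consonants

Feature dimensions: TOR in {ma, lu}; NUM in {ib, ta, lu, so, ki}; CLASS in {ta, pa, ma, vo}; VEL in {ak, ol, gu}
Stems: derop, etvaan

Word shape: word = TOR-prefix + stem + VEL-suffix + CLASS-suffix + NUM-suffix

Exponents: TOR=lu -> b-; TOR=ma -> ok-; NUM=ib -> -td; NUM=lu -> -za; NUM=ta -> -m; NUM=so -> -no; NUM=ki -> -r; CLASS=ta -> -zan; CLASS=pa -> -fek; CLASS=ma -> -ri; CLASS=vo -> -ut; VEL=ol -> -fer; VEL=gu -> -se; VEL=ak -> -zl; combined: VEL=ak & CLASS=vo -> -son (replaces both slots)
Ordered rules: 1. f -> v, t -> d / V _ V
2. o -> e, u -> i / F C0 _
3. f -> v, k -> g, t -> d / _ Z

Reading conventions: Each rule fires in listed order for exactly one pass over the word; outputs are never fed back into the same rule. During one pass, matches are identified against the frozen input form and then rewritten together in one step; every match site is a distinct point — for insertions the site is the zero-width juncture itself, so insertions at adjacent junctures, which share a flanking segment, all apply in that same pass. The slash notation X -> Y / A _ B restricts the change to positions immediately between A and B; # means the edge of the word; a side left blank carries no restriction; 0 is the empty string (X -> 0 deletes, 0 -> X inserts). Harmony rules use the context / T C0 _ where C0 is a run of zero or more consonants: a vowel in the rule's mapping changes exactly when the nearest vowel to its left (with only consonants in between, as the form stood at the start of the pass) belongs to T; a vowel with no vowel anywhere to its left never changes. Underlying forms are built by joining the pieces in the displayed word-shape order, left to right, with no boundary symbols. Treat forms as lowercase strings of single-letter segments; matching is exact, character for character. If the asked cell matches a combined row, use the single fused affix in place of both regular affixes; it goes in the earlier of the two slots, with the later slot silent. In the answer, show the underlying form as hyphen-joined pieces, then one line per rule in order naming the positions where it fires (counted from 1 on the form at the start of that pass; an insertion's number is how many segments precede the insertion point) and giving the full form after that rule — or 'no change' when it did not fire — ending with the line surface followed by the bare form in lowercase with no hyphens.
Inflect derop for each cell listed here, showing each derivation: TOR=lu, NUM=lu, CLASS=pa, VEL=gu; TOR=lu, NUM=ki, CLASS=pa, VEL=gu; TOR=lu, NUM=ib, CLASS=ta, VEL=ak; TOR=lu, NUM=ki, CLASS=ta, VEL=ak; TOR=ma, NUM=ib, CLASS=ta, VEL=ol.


cell TOR=lu, NUM=lu, CLASS=pa, VEL=gu:
underlying: b-derop-se-fek-za
1. f -> v, t -> d / V _ V: fires at position(s) 9: bderopsevekza
2. o -> e, u -> i / F C0 _: fires at position(s) 5: bderepsevekza
3. f -> v, k -> g, t -> d / _ Z: fires at position(s) 11: bderepsevegza
surface: bderepsevegza

cell TOR=lu, NUM=ki, CLASS=pa, VEL=gu:
underlying: b-derop-se-fek-r
1. f -> v, t -> d / V _ V: fires at position(s) 9: bderopsevekr
2. o -> e, u -> i / F C0 _: fires at position(s) 5: bderepsevekr
3. f -> v, k -> g, t -> d / _ Z: no change
surface: bderepsevekr

cell TOR=lu, NUM=ib, CLASS=ta, VEL=ak:
underlying: b-derop-zl-zan-td
1. f -> v, t -> d / V _ V: no change
2. o -> e, u -> i / F C0 _: fires at position(s) 5: bderepzlzantd
3. f -> v, k -> g, t -> d / _ Z: fires at position(s) 12: bderepzlzandd
surface: bderepzlzandd

cell TOR=lu, NUM=ki, CLASS=ta, VEL=ak:
underlying: b-derop-zl-zan-r
1. f -> v, t -> d / V _ V: no change
2. o -> e, u -> i / F C0 _: fires at position(s) 5: bderepzlzanr
3. f -> v, k -> g, t -> d / _ Z: no change
surface: bderepzlzanr

cell TOR=ma, NUM=ib, CLASS=ta, VEL=ol:
underlying: ok-derop-fer-zan-td
1. f -> v, t -> d / V _ V: no change
2. o -> e, u -> i / F C0 _: fires at position(s) 6: okderepferzantd
3. f -> v, k -> g, t -> d / _ Z: fires at position(s) 2, 14: ogderepferzandd
surface: ogderepferzandd


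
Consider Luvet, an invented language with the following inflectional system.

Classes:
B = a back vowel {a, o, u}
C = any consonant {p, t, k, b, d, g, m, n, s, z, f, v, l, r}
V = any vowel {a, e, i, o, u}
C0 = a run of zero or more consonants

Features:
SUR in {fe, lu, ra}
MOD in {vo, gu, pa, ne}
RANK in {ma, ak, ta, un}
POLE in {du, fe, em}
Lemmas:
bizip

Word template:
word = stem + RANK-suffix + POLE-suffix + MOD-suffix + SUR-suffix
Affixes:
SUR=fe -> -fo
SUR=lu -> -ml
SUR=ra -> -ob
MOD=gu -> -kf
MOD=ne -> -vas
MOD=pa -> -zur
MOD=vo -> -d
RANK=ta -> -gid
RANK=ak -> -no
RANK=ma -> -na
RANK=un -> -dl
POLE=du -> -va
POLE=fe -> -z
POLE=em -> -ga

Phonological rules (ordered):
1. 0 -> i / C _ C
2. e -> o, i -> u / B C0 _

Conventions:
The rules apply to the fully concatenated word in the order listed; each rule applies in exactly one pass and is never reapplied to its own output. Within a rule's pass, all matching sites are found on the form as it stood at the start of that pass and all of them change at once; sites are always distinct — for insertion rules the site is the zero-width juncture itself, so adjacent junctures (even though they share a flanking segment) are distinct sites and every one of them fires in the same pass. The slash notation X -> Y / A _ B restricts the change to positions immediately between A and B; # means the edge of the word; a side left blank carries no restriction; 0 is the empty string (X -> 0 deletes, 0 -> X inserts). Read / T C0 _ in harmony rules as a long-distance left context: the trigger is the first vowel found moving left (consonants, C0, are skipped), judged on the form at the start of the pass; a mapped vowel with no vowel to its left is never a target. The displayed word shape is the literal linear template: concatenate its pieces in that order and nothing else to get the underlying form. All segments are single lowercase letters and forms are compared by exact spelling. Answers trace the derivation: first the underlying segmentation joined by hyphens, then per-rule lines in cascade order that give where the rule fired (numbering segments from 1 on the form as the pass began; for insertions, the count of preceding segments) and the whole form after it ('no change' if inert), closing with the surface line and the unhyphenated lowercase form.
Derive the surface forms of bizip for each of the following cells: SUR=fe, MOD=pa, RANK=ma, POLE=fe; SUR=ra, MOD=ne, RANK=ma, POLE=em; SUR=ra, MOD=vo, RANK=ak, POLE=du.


cell SUR=fe, MOD=pa, RANK=ma, POLE=fe:
underlying: bizip-na-z-zur-fo
1. 0 -> i / C _ C: inserts after position(s) 5, 8, 11: bizipinazizurifo
2. e -> o, i -> u / B C0 _: fires at position(s) 10, 14: bizipinazuzurufo
surface: bizipinazuzurufo

cell SUR=ra, MOD=ne, RANK=ma, POLE=em:
underlying: bizip-na-ga-vas-ob
1. 0 -> i / C _ C: inserts after position(s) 5: bizipinagavasob
2. e -> o, i -> u / B C0 _: no change
surface: bizipinagavasob

cell SUR=ra, MOD=vo, RANK=ak, POLE=du:
underlying: bizip-no-va-d-ob
1. 0 -> i / C _ C: inserts after position(s) 5: bizipinovadob
2. e -> o, i -> u / B C0 _: no change
surface: bizipinovadob


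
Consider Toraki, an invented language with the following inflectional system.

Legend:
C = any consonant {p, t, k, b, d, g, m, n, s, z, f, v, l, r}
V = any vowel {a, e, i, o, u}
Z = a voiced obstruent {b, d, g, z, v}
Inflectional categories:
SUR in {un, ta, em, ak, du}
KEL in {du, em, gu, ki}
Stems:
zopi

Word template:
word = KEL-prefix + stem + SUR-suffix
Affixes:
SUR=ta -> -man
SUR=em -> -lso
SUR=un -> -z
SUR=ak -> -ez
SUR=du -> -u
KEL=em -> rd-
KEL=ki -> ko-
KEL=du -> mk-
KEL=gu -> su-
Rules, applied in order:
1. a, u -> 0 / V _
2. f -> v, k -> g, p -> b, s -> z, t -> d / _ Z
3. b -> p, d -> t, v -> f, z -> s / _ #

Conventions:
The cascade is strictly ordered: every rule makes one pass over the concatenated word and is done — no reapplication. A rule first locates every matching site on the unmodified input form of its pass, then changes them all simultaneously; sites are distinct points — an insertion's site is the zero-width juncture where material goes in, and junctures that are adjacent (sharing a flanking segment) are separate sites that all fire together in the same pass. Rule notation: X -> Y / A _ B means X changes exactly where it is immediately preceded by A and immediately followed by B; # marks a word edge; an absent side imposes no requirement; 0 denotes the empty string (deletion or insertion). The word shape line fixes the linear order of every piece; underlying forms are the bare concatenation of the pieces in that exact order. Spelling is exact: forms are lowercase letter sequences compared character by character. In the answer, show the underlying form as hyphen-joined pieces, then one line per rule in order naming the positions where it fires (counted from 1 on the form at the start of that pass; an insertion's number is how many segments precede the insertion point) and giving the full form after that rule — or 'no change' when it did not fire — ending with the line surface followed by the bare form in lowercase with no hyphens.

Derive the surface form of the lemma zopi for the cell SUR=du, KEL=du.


underlying: mk-zopi-u
1. a, u -> 0 / V _: fires at position(s) 7: mkzopi
2. f -> v, k -> g, p -> b, s -> z, t -> d / _ Z: fires at position(s) 2: mgzopi
3. b -> p, d -> t, v -> f, z -> s / _ #: no change
surface: mgzopi


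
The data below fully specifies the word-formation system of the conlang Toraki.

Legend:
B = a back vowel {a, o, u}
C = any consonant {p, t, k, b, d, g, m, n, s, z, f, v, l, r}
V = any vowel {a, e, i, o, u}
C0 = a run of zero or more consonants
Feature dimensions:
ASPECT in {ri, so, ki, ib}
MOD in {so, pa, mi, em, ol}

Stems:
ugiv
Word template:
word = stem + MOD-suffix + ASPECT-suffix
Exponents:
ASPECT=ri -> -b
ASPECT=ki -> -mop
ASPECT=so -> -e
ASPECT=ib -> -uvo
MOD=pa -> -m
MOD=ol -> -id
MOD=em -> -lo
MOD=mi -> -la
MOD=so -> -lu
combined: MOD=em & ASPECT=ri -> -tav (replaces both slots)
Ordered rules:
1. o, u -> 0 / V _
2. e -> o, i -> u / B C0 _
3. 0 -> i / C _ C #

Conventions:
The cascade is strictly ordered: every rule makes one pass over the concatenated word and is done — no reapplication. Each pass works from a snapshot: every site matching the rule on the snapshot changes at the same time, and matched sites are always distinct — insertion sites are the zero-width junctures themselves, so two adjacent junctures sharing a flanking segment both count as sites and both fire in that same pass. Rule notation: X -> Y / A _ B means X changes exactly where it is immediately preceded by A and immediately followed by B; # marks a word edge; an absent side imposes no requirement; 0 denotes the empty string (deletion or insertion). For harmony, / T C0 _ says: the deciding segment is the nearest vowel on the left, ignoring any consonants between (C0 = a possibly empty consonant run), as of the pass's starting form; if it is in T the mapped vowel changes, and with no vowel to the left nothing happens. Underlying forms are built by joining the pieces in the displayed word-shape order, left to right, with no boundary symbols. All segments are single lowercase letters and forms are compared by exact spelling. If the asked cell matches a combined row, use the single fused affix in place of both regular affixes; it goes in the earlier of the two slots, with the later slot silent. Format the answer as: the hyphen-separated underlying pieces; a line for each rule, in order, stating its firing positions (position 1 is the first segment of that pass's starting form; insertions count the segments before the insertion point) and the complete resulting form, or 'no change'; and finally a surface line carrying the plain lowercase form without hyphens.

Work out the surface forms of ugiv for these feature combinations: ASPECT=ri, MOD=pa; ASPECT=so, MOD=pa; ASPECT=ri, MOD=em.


cell ASPECT=ri, MOD=pa:
underlying: ugiv-m-b
1. o, u -> 0 / V _: no change
2. e -> o, i -> u / B C0 _: fires at position(s) 3: uguvmb
3. 0 -> i / C _ C #: inserts after position(s) 5: uguvmib
surface: uguvmib

cell ASPECT=so, MOD=pa:
underlying: ugiv-m-e
1. o, u -> 0 / V _: no change
2. e -> o, i -> u / B C0 _: fires at position(s) 3: uguvme
3. 0 -> i / C _ C #: no change
surface: uguvme

cell ASPECT=ri, MOD=em:
underlying: ugiv-tav
1. o, u -> 0 / V _: no change
2. e -> o, i -> u / B C0 _: fires at position(s) 3: uguvtav
3. 0 -> i / C _ C #: no change
surface: uguvtav


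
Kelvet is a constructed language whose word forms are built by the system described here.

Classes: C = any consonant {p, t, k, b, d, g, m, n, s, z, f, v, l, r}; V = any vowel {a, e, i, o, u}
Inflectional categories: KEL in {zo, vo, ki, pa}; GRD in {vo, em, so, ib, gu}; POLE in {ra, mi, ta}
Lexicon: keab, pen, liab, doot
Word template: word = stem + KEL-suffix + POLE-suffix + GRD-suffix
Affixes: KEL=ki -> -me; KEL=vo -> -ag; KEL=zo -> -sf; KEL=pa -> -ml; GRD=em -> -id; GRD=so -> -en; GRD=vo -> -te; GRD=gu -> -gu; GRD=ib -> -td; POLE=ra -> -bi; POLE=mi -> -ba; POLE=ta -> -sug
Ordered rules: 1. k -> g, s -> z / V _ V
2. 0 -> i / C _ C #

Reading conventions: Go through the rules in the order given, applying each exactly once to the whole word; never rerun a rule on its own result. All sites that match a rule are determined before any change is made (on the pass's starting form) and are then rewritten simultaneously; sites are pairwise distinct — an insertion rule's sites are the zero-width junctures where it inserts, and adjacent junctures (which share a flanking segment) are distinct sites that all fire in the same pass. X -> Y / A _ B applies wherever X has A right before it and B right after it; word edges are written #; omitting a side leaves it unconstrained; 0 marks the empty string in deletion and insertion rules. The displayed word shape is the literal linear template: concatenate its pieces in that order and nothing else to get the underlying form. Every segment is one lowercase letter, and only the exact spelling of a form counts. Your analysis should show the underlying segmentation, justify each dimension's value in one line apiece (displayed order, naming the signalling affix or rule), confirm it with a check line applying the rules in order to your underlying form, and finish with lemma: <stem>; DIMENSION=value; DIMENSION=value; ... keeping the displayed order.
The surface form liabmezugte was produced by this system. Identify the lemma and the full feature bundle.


underlying: liab-me-sug-te
KEL=ki - signalled by the affix -me
GRD=vo - signalled by the affix -te
POLE=ta - signalled by the affix -sug
check: liabmesugte -> liabmezugte -> liabmezugte
lemma: liab; KEL=ki; GRD=vo; POLE=ta
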